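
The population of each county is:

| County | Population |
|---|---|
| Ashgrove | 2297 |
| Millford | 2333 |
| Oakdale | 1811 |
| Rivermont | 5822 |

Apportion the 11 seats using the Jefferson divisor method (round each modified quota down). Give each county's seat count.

Standard divisor 12263/11 ≈ 1114.818; standard quotas: Ashgrove 2.060, Millford 2.093, Oakdale 1.624, Rivermont 5.222.
Rounding down gives 2, 2, 1, 5 = 10 seats, so the divisor must be adjusted.
With modified divisor 940: modified quotas Ashgrove 2.444, Millford 2.482, Oakdale 1.927, Rivermont 6.194.
Rounding down: Ashgrove 2, Millford 2, Oakdale 1, Rivermont 6 (total 11).

Ashgrove: 2, Millford: 2, Oakdale: 1, Rivermont: 6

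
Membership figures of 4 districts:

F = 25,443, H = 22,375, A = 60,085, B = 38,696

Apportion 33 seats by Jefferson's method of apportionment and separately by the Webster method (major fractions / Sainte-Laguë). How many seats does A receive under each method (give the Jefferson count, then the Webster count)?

14 and 13

Jefferson: F 5, H 5, A 14, B 9.
Webster: F 6, H 5, A 13, B 9.
A gets 14 under Jefferson and 13 under Webster.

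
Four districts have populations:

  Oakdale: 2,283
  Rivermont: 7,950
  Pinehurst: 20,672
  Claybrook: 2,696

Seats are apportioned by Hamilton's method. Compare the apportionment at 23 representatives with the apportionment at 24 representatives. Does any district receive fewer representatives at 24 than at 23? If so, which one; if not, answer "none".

Oakdale

At 23 seats: Oakdale 2, Rivermont 5, Pinehurst 14, Claybrook 2.
At 24 seats: Oakdale 1, Rivermont 6, Pinehurst 15, Claybrook 2.
Oakdale drops from 2 to 1.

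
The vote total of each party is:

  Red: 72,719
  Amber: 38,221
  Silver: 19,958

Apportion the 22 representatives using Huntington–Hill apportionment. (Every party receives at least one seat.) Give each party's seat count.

Red 12, Amber 7, Silver 3

With divisor 5860: modified quotas Red 12.409, Amber 6.522, Silver 3.406.
Geometric-mean thresholds: Red √(12·13)=12.490, Amber √(6·7)=6.481, Silver √(3·4)=3.464.
Each quota rounded against its threshold gives Red 12, Amber 7, Silver 3 (total 22).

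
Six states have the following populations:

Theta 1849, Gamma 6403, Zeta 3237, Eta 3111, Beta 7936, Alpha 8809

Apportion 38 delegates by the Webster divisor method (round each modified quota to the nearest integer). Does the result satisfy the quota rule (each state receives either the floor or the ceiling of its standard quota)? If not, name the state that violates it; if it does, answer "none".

Standard quotas: Theta 2.242, Gamma 7.762, Zeta 3.924, Eta 3.772, Beta 9.621, Alpha 10.679.
Webster allocation: Theta 2, Gamma 8, Zeta 4, Eta 4, Beta 9, Alpha 11.
Every allocation lies between the lower and upper quota.

none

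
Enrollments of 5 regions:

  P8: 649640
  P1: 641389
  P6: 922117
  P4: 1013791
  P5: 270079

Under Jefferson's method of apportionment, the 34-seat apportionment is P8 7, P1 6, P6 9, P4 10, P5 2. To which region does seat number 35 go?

P6

Priority for the next seat is population ÷ (current seats + 1).
Priorities: P8 81205.000, P1 91627.000, P6 92211.700, P4 92162.818, P5 90026.333.
Highest priority: P6.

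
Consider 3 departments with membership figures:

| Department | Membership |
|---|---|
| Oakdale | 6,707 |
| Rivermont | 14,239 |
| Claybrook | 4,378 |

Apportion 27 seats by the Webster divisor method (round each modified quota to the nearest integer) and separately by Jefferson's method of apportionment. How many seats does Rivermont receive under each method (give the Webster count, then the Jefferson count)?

15 and 16

Webster: Oakdale 7, Rivermont 15, Claybrook 5.
Jefferson: Oakdale 7, Rivermont 16, Claybrook 4.
Rivermont gets 15 under Webster and 16 under Jefferson.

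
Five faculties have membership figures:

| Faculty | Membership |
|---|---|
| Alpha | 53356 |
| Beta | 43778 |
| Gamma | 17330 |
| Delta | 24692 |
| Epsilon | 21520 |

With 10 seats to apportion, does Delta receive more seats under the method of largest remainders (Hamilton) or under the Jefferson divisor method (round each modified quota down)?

Hamilton

Hamilton: Alpha 3, Beta 3, Gamma 1, Delta 2, Epsilon 1.
Jefferson: Alpha 4, Beta 3, Gamma 1, Delta 1, Epsilon 1.
Delta gets 2 under Hamilton and 1 under Jefferson.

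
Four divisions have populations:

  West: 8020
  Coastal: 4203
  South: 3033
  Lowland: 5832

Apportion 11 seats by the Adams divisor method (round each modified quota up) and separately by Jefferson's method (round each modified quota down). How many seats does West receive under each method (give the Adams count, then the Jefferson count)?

Adams: West 4, Coastal 2, South 2, Lowland 3.
Jefferson: West 5, Coastal 2, South 1, Lowland 3.
West gets 4 under Adams and 5 under Jefferson.

4 and 5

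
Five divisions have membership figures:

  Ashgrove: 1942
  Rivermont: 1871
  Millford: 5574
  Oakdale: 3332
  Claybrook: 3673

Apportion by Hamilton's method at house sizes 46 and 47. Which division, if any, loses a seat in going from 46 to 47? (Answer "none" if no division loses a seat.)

At 46 seats: Ashgrove 6, Rivermont 5, Millford 16, Oakdale 9, Claybrook 10.
At 47 seats: Ashgrove 6, Rivermont 5, Millford 16, Oakdale 10, Claybrook 10.
No division's allocation decreased.

none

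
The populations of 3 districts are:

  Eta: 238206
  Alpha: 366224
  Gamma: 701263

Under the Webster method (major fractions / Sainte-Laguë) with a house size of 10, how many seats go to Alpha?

Standard divisor 1305693/10 ≈ 130569.3; standard quotas: Eta 1.824, Alpha 2.805, Gamma 5.371.
Rounding to the nearest integer gives Eta 2, Alpha 3, Gamma 5 — total 10, matching the house size, so no adjustment is needed.
Alpha receives 3.

3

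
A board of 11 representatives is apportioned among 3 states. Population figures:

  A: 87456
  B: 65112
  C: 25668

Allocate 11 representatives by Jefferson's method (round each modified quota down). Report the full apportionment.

Standard divisor 178236/11 ≈ 16203.273; standard quotas: A 5.397, B 4.018, C 1.584.
Rounding down gives 5, 4, 1 = 10 seats, so the divisor must be adjusted.
With modified divisor 13800: modified quotas A 6.337, B 4.718, C 1.860.
Rounding down: A 6, B 4, C 1 (total 11).

A 6, B 4, C 1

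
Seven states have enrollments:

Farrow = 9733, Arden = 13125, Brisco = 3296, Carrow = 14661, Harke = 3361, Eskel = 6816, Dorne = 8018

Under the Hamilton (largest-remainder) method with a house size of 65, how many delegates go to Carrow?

Total 59010; standard divisor 59010/65 ≈ 907.846.
Standard quotas: Farrow 10.7210, Arden 14.4573, Brisco 3.6306, Carrow 16.1492, Harke 3.7022, Eskel 7.5079, Dorne 8.8319.
Lower quotas: Farrow 10, Arden 14, Brisco 3, Carrow 16, Harke 3, Eskel 7, Dorne 8 (sum 61, leaving 4 seats).
Remainders in descending order: Dorne 0.8319, Farrow 0.7210, Harke 0.7022, Brisco 0.6306, Eskel 0.5079, Arden 0.4573, Carrow 0.1492.
Largest remainders: Dorne, Farrow, Harke, Brisco receive the extra seats.
Carrow receives 16.

16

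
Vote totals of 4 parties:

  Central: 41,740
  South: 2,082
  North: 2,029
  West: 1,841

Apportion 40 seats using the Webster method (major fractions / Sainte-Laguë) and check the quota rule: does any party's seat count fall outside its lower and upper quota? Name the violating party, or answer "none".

Standard quotas: Central 35.008, South 1.746, North 1.702, West 1.544.
Webster allocation: Central 34, South 2, North 2, West 2.
Central has quota 35.008 (lower 35, upper 36) but receives 34 — outside the quota interval.

Central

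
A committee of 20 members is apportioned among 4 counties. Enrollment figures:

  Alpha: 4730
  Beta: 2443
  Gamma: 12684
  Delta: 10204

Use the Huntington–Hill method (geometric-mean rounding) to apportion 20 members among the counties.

Alpha 3; Beta 2; Gamma 8; Delta 7

With divisor 1535: modified quotas Alpha 3.081, Beta 1.592, Gamma 8.263, Delta 6.648.
Geometric-mean thresholds: Alpha √(3·4)=3.464, Beta √(1·2)=1.414, Gamma √(8·9)=8.485, Delta √(6·7)=6.481.
Each quota rounded against its threshold gives Alpha 3, Beta 2, Gamma 8, Delta 7 (total 20).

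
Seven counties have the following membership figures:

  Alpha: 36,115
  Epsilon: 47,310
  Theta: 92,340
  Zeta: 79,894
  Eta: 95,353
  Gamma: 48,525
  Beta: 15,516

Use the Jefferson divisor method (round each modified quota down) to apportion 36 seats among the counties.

Standard divisor 415053/36 ≈ 11529.25; standard quotas: Alpha 3.132, Epsilon 4.103, Theta 8.009, Zeta 6.930, Eta 8.271, Gamma 4.209, Beta 1.346.
Rounding down gives 3, 4, 8, 6, 8, 4, 1 = 34 seats, so the divisor must be adjusted.
With modified divisor 10400: modified quotas Alpha 3.473, Epsilon 4.549, Theta 8.879, Zeta 7.682, Eta 9.169, Gamma 4.666, Beta 1.492.
Rounding down: Alpha 3, Epsilon 4, Theta 8, Zeta 7, Eta 9, Gamma 4, Beta 1 (total 36).

Alpha 3, Epsilon 4, Theta 8, Zeta 7, Eta 9, Gamma 4, Beta 1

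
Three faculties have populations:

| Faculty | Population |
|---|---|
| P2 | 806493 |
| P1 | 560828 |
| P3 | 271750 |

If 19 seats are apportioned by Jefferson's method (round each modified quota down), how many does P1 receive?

Standard divisor 1639071/19 ≈ 86266.895; standard quotas: P2 9.349, P1 6.501, P3 3.150.
Rounding down gives 9, 6, 3 = 18 seats, so the divisor must be adjusted.
With modified divisor 80400: modified quotas P2 10.031, P1 6.975, P3 3.380.
Rounding down: P2 10, P1 6, P3 3 (total 19).
P1 receives 6.

6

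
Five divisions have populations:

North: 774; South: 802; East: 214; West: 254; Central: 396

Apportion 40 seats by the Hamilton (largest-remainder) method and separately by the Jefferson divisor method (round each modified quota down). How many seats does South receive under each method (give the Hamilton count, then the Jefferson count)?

Hamilton: North 13, South 13, East 4, West 4, Central 6.
Jefferson: North 13, South 14, East 3, West 4, Central 6.
South gets 13 under Hamilton and 14 under Jefferson.

13 and 14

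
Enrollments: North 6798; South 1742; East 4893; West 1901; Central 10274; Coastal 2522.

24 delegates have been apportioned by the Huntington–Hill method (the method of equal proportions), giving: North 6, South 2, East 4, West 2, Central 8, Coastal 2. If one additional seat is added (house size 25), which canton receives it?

Central

Priority for the next seat is population ÷ (√(s·(s+1))).
Priorities: North 1048.954, South 711.169, East 1094.108, West 776.080, Central 1210.803, Coastal 1029.602.
Highest priority: Central.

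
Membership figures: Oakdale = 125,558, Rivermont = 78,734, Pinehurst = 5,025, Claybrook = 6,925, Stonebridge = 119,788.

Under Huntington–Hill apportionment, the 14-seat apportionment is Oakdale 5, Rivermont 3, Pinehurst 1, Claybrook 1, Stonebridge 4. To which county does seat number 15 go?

Priority for the next seat is population ÷ (√(s·(s+1))).
Priorities: Oakdale 22923.650, Rivermont 22728.548, Pinehurst 3553.212, Claybrook 4896.714, Stonebridge 26785.411.
Highest priority: Stonebridge.

Stonebridge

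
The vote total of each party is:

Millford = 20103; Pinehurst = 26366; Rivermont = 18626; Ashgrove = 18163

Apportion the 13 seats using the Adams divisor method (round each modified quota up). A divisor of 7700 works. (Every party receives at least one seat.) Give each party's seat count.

Millford 3; Pinehurst 4; Rivermont 3; Ashgrove 3

With modified divisor 7700: modified quotas Millford 2.611, Pinehurst 3.424, Rivermont 2.419, Ashgrove 2.359.
Rounding up: Millford 3, Pinehurst 4, Rivermont 3, Ashgrove 3 (total 13).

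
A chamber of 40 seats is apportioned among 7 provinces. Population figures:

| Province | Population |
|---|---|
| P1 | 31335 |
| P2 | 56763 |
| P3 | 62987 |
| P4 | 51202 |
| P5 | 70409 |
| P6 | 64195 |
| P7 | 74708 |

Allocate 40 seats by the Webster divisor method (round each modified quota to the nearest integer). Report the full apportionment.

P1=3, P2=6, P3=6, P4=5, P5=7, P6=6, P7=7

Standard divisor 411599/40 ≈ 10289.975; standard quotas: P1 3.045, P2 5.516, P3 6.121, P4 4.976, P5 6.842, P6 6.239, P7 7.260.
Rounding to the nearest integer gives P1 3, P2 6, P3 6, P4 5, P5 7, P6 6, P7 7 — total 40, matching the house size, so no adjustment is needed.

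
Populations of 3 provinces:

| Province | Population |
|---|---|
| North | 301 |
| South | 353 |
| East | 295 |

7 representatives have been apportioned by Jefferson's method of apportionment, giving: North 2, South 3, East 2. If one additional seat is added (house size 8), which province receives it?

North

Priority for the next seat is population ÷ (current seats + 1).
Priorities: North 100.333, South 88.250, East 98.333.
Highest priority: North.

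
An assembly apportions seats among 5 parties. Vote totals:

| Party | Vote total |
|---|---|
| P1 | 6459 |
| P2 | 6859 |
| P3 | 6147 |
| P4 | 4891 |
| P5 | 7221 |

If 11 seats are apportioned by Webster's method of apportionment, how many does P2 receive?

2

Standard divisor 31577/11 ≈ 2870.636; standard quotas: P1 2.250, P2 2.389, P3 2.141, P4 1.704, P5 2.515.
Rounding to the nearest integer gives P1 2, P2 2, P3 2, P4 2, P5 3 — total 11, matching the house size, so no adjustment is needed.
P2 receives 2.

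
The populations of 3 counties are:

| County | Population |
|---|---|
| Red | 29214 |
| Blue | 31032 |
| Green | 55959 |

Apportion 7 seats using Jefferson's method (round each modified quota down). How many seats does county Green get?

3

Standard divisor 116205/7 ≈ 16600.714; standard quotas: Red 1.760, Blue 1.869, Green 3.371.
Rounding down gives 1, 1, 3 = 5 seats, so the divisor must be adjusted.
With modified divisor 14300: modified quotas Red 2.043, Blue 2.170, Green 3.913.
Rounding down: Red 2, Blue 2, Green 3 (total 7).
Green receives 3.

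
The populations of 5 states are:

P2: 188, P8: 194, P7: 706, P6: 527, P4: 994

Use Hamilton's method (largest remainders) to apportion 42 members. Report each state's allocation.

P2 3, P8 3, P7 11, P6 9, P4 16

Total 2609; standard divisor 2609/42 ≈ 62.119.
Standard quotas: P2 3.026, P8 3.123, P7 11.365, P6 8.484, P4 16.002.
Lower quotas: P2 3, P8 3, P7 11, P6 8, P4 16 (sum 41, leaving 1 seat).
Remainders in descending order: P6 0.484, P7 0.365, P8 0.123, P2 0.026, P4 0.002.
The surplus seat goes to P6.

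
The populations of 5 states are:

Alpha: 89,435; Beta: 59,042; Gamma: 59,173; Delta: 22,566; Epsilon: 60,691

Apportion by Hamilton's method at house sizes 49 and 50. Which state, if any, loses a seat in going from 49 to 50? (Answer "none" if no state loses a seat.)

none

At 49 seats: Alpha 15, Beta 10, Gamma 10, Delta 4, Epsilon 10.
At 50 seats: Alpha 15, Beta 10, Gamma 10, Delta 4, Epsilon 11.
No state's allocation decreased.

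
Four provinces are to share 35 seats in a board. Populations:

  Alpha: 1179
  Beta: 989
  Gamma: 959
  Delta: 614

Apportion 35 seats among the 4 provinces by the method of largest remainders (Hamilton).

Standard divisor: 3741 ÷ 35 ≈ 106.886.
Standard quotas: Alpha 11.030, Beta 9.253, Gamma 8.972, Delta 5.744.
Lower quotas: Alpha 11, Beta 9, Gamma 8, Delta 5 (sum 33, leaving 2 seats).
Remainders in descending order: Gamma 0.972, Delta 0.744, Beta 0.253, Alpha 0.030.
The surplus seats go to Gamma, Delta.

Alpha=11; Beta=9; Gamma=9; Delta=6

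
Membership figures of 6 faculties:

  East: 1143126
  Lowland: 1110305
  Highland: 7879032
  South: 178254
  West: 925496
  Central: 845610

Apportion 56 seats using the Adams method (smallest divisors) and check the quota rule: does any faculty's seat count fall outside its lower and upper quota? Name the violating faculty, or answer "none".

Highland

Standard quotas: East 5.298, Lowland 5.146, Highland 36.520, South 0.826, West 4.290, Central 3.919.
Adams allocation: East 6, Lowland 5, Highland 35, South 1, West 5, Central 4.
Highland has quota 36.520 (lower 36, upper 37) but receives 35 — outside the quota interval.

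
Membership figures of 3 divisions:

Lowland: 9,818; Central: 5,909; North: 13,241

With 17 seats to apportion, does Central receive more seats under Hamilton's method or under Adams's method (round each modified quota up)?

Hamilton: Lowland 6, Central 3, North 8.
Adams: Lowland 6, Central 4, North 7.
Central gets 3 under Hamilton and 4 under Adams.

Adams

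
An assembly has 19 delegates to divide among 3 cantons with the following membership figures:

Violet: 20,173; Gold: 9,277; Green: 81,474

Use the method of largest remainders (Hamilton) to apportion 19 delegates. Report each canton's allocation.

Violet=3, Gold=2, Green=14

Total 110924; standard divisor 110924/19 ≈ 5838.105.
Standard quotas: Violet 3.4554, Gold 1.5890, Green 13.9556.
Lower quotas: Violet 3, Gold 1, Green 13 (sum 17, leaving 2 seats).
Remainders in descending order: Green 0.9556, Gold 0.5890, Violet 0.4554.
Largest remainders: Green, Gold receive the extra seats.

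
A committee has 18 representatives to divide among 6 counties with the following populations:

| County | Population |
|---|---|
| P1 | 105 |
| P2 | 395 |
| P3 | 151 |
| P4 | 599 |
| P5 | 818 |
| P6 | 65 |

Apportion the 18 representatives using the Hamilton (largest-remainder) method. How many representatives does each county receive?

P1 1, P2 3, P3 1, P4 5, P5 7, P6 1

Standard divisor: 2133 ÷ 18 ≈ 118.5.
Standard quotas: P1 0.886, P2 3.333, P3 1.274, P4 5.055, P5 6.903, P6 0.549.
Lower quotas: P1 0, P2 3, P3 1, P4 5, P5 6, P6 0 (sum 15, leaving 3 seats).
Remainders in descending order: P5 0.903, P1 0.886, P6 0.549, P2 0.333, P3 0.274, P4 0.055.
Largest remainders: P5, P1, P6 receive the extra seats.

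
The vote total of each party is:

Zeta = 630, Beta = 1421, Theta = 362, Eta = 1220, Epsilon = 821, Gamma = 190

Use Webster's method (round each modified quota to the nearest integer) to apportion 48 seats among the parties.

Zeta 6, Beta 15, Theta 4, Eta 13, Epsilon 8, Gamma 2

Standard divisor 4644/48 ≈ 96.75; standard quotas: Zeta 6.512, Beta 14.687, Theta 3.742, Eta 12.610, Epsilon 8.486, Gamma 1.964.
Rounding to the nearest integer gives 7, 15, 4, 13, 8, 2 = 49 seats, so the divisor must be adjusted.
With modified divisor 97.3: modified quotas Zeta 6.475, Beta 14.604, Theta 3.720, Eta 12.539, Epsilon 8.438, Gamma 1.953.
Rounding to the nearest integer: Zeta 6, Beta 15, Theta 4, Eta 13, Epsilon 8, Gamma 2 (total 48).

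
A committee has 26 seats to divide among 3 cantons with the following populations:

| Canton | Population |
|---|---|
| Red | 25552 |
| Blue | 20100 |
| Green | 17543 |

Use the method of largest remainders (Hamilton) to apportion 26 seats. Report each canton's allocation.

The standard divisor is 63195/26 ≈ 2430.577.
Standard quotas: Red 10.5127, Blue 8.2696, Green 7.2176.
Lower quotas: Red 10, Blue 8, Green 7 (sum 25, leaving 1 seat).
Remainders in descending order: Red 0.5127, Blue 0.2696, Green 0.2176.
Largest remainder: Red receives the extra seat.

Red 11, Blue 8, Green 7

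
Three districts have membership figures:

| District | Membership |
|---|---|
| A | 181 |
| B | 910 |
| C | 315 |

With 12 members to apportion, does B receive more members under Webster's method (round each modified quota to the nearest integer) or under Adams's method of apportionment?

Webster: A 1, B 8, C 3.
Adams: A 2, B 7, C 3.
B gets 8 under Webster and 7 under Adams.

Webster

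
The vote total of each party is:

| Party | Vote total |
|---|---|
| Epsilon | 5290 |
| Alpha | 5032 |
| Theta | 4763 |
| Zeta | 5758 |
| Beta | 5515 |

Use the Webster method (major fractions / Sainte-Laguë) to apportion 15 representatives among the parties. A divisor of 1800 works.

Epsilon 3; Alpha 3; Theta 3; Zeta 3; Beta 3

With modified divisor 1800: modified quotas Epsilon 2.939, Alpha 2.796, Theta 2.646, Zeta 3.199, Beta 3.064.
Rounding to the nearest integer: Epsilon 3, Alpha 3, Theta 3, Zeta 3, Beta 3 (total 15).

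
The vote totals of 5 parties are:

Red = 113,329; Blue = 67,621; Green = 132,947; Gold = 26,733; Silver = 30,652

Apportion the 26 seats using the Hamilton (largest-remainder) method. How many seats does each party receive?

Red=8, Blue=5, Green=9, Gold=2, Silver=2

Standard divisor: 371282 ÷ 26 ≈ 14280.077.
Standard quotas: Red 7.9362, Blue 4.7353, Green 9.3100, Gold 1.8720, Silver 2.1465.
Lower quotas: Red 7, Blue 4, Green 9, Gold 1, Silver 2 (sum 23, leaving 3 seats).
Remainders in descending order: Red 0.9362, Gold 0.8720, Blue 0.7353, Green 0.3100, Silver 0.1465.
Largest remainders: Red, Gold, Blue receive the extra seats.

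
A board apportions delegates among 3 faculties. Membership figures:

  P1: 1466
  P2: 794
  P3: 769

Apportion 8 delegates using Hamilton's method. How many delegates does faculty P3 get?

2

Total 3029; standard divisor 3029/8 ≈ 378.625.
Standard quotas: P1 3.872, P2 2.097, P3 2.031.
Lower quotas: P1 3, P2 2, P3 2 (sum 7, leaving 1 seat).
Remainders in descending order: P1 0.872, P2 0.097, P3 0.031.
Largest remainder: P1 receives the extra seat.
P3 receives 2.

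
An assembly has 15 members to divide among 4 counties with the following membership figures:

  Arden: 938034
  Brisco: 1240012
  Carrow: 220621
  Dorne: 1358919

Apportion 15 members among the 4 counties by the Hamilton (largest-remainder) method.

The standard divisor is 3757586/15 ≈ 250505.733.
Standard quotas: Arden 3.7446, Brisco 4.9500, Carrow 0.8807, Dorne 5.4247.
Lower quotas: Arden 3, Brisco 4, Carrow 0, Dorne 5 (sum 12, leaving 3 seats).
Remainders in descending order: Brisco 0.9500, Carrow 0.8807, Arden 0.7446, Dorne 0.4247.
Largest remainders: Brisco, Carrow, Arden receive the extra seats.

Arden: 4; Brisco: 5; Carrow: 1; Dorne: 5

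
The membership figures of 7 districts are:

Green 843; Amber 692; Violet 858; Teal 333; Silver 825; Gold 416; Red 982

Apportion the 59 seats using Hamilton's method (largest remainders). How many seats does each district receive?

Total 4949; standard divisor 4949/59 ≈ 83.881.
Standard quotas: Green 10.050, Amber 8.250, Violet 10.229, Teal 3.970, Silver 9.835, Gold 4.959, Red 11.707.
Lower quotas: Green 10, Amber 8, Violet 10, Teal 3, Silver 9, Gold 4, Red 11 (sum 55, leaving 4 seats).
Remainders in descending order: Teal 0.970, Gold 0.959, Silver 0.835, Red 0.707, Amber 0.250, Violet 0.229, Green 0.050.
The surplus seats go to Teal, Gold, Silver, Red.

Green: 10, Amber: 8, Violet: 10, Teal: 4, Silver: 10, Gold: 5, Red: 12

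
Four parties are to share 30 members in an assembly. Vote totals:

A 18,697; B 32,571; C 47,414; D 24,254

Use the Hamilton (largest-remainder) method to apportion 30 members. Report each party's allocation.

A 4, B 8, C 12, D 6

The standard divisor is 122936/30 ≈ 4097.867.
Standard quotas: A 4.5626, B 7.9483, C 11.5704, D 5.9187.
Lower quotas: A 4, B 7, C 11, D 5 (sum 27, leaving 3 seats).
Remainders in descending order: B 0.9483, D 0.9187, C 0.5704, A 0.5626.
The surplus seats go to B, D, C.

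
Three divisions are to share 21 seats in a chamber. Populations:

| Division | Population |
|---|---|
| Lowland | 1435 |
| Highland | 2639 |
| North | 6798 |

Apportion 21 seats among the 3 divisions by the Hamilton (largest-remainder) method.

Total 10872; standard divisor 10872/21 ≈ 517.714.
Standard quotas: Lowland 2.7718, Highland 5.0974, North 13.1308.
Lower quotas: Lowland 2, Highland 5, North 13 (sum 20, leaving 1 seat).
Remainders in descending order: Lowland 0.7718, North 0.1308, Highland 0.0974.
The surplus seat goes to Lowland.

Lowland=3, Highland=5, North=13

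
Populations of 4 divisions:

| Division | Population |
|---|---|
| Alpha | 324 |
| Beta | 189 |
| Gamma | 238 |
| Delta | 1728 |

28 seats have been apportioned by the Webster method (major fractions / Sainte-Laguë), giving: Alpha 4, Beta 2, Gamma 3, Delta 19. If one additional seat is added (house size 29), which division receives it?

Delta

Priority for the next seat is population ÷ (current seats + 0.5).
Priorities: Alpha 72.000, Beta 75.600, Gamma 68.000, Delta 88.615.
Highest priority: Delta.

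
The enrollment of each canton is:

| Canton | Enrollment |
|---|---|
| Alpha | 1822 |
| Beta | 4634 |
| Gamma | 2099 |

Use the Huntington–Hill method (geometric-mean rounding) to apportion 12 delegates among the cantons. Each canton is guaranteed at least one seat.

Alpha: 3, Beta: 6, Gamma: 3

With divisor 729: modified quotas Alpha 2.499, Beta 6.357, Gamma 2.879.
Geometric-mean thresholds: Alpha √(2·3)=2.449, Beta √(6·7)=6.481, Gamma √(2·3)=2.449.
Each quota rounded against its threshold gives Alpha 3, Beta 6, Gamma 3 (total 12).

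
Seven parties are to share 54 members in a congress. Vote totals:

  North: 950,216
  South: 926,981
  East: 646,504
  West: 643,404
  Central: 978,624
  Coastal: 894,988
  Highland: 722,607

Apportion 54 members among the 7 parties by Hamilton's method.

North 9, South 9, East 6, West 6, Central 9, Coastal 8, Highland 7

The standard divisor is 5763324/54 ≈ 106728.222.
Standard quotas: North 8.9031, South 8.6854, East 6.0575, West 6.0284, Central 9.1693, Coastal 8.3857, Highland 6.7705.
Lower quotas: North 8, South 8, East 6, West 6, Central 9, Coastal 8, Highland 6 (sum 51, leaving 3 seats).
Remainders in descending order: North 0.9031, Highland 0.7705, South 0.6854, Coastal 0.3857, Central 0.1693, East 0.0575, West 0.0284.
Largest remainders: North, Highland, South receive the extra seats.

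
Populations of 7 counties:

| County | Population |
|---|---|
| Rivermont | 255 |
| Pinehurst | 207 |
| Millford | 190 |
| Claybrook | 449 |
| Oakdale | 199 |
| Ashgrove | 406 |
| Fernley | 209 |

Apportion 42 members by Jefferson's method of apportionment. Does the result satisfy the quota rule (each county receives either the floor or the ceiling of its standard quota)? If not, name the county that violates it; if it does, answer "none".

none

Standard quotas: Rivermont 5.593, Pinehurst 4.540, Millford 4.167, Claybrook 9.848, Oakdale 4.364, Ashgrove 8.904, Fernley 4.584.
Jefferson allocation: Rivermont 6, Pinehurst 4, Millford 4, Claybrook 10, Oakdale 4, Ashgrove 9, Fernley 5.
Every allocation lies between the lower and upper quota.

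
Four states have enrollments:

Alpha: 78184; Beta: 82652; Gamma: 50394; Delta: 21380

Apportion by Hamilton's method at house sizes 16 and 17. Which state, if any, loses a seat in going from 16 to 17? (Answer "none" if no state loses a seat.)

Delta

At 16 seats: Alpha 5, Beta 6, Gamma 3, Delta 2.
At 17 seats: Alpha 6, Beta 6, Gamma 4, Delta 1.
Delta drops from 2 to 1.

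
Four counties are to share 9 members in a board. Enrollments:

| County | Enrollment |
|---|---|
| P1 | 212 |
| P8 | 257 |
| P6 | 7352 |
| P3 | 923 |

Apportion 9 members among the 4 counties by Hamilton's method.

P1 0, P8 0, P6 8, P3 1

The standard divisor is 8744/9 ≈ 971.556.
Standard quotas: P1 0.2182, P8 0.2645, P6 7.5672, P3 0.9500.
Lower quotas: P1 0, P8 0, P6 7, P3 0 (sum 7, leaving 2 seats).
Remainders in descending order: P3 0.9500, P6 0.5672, P8 0.2645, P1 0.2182.
The surplus seats go to P3, P6.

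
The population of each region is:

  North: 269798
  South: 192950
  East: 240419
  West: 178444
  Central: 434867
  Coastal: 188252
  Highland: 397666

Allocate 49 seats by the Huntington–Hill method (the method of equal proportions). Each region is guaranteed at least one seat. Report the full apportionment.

North 7, South 5, East 6, West 5, Central 11, Coastal 5, Highland 10

With divisor 38909: modified quotas North 6.934, South 4.959, East 6.179, West 4.586, Central 11.177, Coastal 4.838, Highland 10.220.
Geometric-mean thresholds: North √(6·7)=6.481, South √(4·5)=4.472, East √(6·7)=6.481, West √(4·5)=4.472, Central √(11·12)=11.489, Coastal √(4·5)=4.472, Highland √(10·11)=10.488.
Each quota rounded against its threshold gives North 7, South 5, East 6, West 5, Central 11, Coastal 5, Highland 10 (total 49).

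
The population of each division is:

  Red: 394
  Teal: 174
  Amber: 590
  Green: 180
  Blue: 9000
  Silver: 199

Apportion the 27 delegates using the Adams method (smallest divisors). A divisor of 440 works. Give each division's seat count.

Red=1, Teal=1, Amber=2, Green=1, Blue=21, Silver=1

With modified divisor 440: modified quotas Red 0.895, Teal 0.395, Amber 1.341, Green 0.409, Blue 20.455, Silver 0.452.
Rounding up: Red 1, Teal 1, Amber 2, Green 1, Blue 21, Silver 1 (total 27).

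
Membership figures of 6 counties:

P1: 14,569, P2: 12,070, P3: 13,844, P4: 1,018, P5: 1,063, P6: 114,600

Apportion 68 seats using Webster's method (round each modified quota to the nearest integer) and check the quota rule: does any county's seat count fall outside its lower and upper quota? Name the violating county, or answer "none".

P6

Standard quotas: P1 6.304, P2 5.222, P3 5.990, P4 0.440, P5 0.460, P6 49.584.
Webster allocation: P1 6, P2 5, P3 6, P4 0, P5 0, P6 51.
P6 has quota 49.584 (lower 49, upper 50) but receives 51 — outside the quota interval.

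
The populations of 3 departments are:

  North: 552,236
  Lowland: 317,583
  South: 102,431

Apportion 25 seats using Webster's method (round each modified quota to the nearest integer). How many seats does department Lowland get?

8

Standard divisor 972250/25 ≈ 38890; standard quotas: North 14.200, Lowland 8.166, South 2.634.
Rounding to the nearest integer gives North 14, Lowland 8, South 3 — total 25, matching the house size, so no adjustment is needed.
Lowland receives 8.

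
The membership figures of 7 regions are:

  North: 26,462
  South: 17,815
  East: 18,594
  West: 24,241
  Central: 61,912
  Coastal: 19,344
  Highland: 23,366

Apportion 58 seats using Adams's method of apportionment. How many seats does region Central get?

Standard divisor 191734/58 ≈ 3305.759; standard quotas: North 8.005, South 5.389, East 5.625, West 7.333, Central 18.729, Coastal 5.852, Highland 7.068.
Rounding up gives 9, 6, 6, 8, 19, 6, 8 = 62 seats, so the divisor must be adjusted.
With modified divisor 3500: modified quotas North 7.561, South 5.090, East 5.313, West 6.926, Central 17.689, Coastal 5.527, Highland 6.676.
Rounding up: North 8, South 6, East 6, West 7, Central 18, Coastal 6, Highland 7 (total 58).
Central receives 18.

18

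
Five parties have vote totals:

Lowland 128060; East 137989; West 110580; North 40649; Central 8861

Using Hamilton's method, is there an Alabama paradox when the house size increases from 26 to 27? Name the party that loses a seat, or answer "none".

At 26 seats: Lowland 8, East 8, West 7, North 2, Central 1.
At 27 seats: Lowland 8, East 9, West 7, North 3, Central 0.
Central drops from 1 to 0.

Central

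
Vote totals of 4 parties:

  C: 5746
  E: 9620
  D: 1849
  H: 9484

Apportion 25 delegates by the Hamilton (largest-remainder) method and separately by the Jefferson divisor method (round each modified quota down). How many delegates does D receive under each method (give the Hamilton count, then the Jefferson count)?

Hamilton: C 5, E 9, D 2, H 9.
Jefferson: C 5, E 10, D 1, H 9.
D gets 2 under Hamilton and 1 under Jefferson.

2 and 1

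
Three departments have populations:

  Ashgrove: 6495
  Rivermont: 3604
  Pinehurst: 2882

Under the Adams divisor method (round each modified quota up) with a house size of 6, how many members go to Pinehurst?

1

Standard divisor 12981/6 ≈ 2163.5; standard quotas: Ashgrove 3.002, Rivermont 1.666, Pinehurst 1.332.
Rounding up gives 4, 2, 2 = 8 seats, so the divisor must be adjusted.
With modified divisor 3100: modified quotas Ashgrove 2.095, Rivermont 1.163, Pinehurst 0.930.
Rounding up: Ashgrove 3, Rivermont 2, Pinehurst 1 (total 6).
Pinehurst receives 1.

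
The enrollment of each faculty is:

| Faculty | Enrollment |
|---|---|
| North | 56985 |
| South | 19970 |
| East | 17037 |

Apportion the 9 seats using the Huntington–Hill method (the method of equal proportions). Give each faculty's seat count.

North 5; South 2; East 2

With divisor 11225: modified quotas North 5.077, South 1.779, East 1.518.
Geometric-mean thresholds: North √(5·6)=5.477, South √(1·2)=1.414, East √(1·2)=1.414.
Each quota rounded against its threshold gives North 5, South 2, East 2 (total 9).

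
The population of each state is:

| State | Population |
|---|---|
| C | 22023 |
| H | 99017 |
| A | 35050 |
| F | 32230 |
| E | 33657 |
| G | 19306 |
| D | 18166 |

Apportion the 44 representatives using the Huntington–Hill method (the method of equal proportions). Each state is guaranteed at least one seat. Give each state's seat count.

C: 4, H: 17, A: 6, F: 5, E: 6, G: 3, D: 3

With divisor 5944: modified quotas C 3.705, H 16.658, A 5.897, F 5.422, E 5.662, G 3.248, D 3.056.
Geometric-mean thresholds: C √(3·4)=3.464, H √(16·17)=16.492, A √(5·6)=5.477, F √(5·6)=5.477, E √(5·6)=5.477, G √(3·4)=3.464, D √(3·4)=3.464.
Each quota rounded against its threshold gives C 4, H 17, A 6, F 5, E 6, G 3, D 3 (total 44).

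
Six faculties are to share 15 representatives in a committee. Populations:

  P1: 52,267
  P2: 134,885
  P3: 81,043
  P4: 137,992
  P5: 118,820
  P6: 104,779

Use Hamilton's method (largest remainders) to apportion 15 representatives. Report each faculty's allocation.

Total 629786; standard divisor 629786/15 ≈ 41985.733.
Standard quotas: P1 1.2449, P2 3.2126, P3 1.9303, P4 3.2866, P5 2.8300, P6 2.4956.
Lower quotas: P1 1, P2 3, P3 1, P4 3, P5 2, P6 2 (sum 12, leaving 3 seats).
Remainders in descending order: P3 0.9303, P5 0.8300, P6 0.4956, P4 0.2866, P1 0.2449, P2 0.2126.
Largest remainders: P3, P5, P6 receive the extra seats.

P1=1, P2=3, P3=2, P4=3, P5=3, P6=3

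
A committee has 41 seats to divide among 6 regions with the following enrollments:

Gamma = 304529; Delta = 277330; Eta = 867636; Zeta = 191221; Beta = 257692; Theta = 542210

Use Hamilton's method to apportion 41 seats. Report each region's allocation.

Gamma: 5; Delta: 5; Eta: 15; Zeta: 3; Beta: 4; Theta: 9

Standard divisor: 2440618 ÷ 41 ≈ 59527.268.
Standard quotas: Gamma 5.1158, Delta 4.6589, Eta 14.5754, Zeta 3.2123, Beta 4.3290, Theta 9.1086.
Lower quotas: Gamma 5, Delta 4, Eta 14, Zeta 3, Beta 4, Theta 9 (sum 39, leaving 2 seats).
Remainders in descending order: Delta 0.6589, Eta 0.5754, Beta 0.3290, Zeta 0.2123, Gamma 0.1158, Theta 0.1086.
Largest remainders: Delta, Eta receive the extra seats.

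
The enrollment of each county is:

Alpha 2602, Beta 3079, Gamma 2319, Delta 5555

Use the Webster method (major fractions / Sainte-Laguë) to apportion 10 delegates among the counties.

Standard divisor 13555/10 ≈ 1355.5; standard quotas: Alpha 1.920, Beta 2.271, Gamma 1.711, Delta 4.098.
Rounding to the nearest integer gives Alpha 2, Beta 2, Gamma 2, Delta 4 — total 10, matching the house size, so no adjustment is needed.

Alpha=2, Beta=2, Gamma=2, Delta=4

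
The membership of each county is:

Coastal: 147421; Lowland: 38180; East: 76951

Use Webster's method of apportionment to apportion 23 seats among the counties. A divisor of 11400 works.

With modified divisor 11400: modified quotas Coastal 12.932, Lowland 3.349, East 6.750.
Rounding to the nearest integer: Coastal 13, Lowland 3, East 7 (total 23).

Coastal 13, Lowland 3, East 7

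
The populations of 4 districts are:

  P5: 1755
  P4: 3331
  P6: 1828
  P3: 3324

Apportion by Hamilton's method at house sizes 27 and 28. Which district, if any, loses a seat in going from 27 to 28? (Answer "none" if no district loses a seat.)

none

At 27 seats: P5 4, P4 9, P6 5, P3 9.
At 28 seats: P5 5, P4 9, P6 5, P3 9.
No district's allocation decreased.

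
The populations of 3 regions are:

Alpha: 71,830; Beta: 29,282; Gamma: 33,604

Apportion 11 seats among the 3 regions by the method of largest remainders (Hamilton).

Standard divisor: 134716 ÷ 11 ≈ 12246.909.
Standard quotas: Alpha 5.8652, Beta 2.3910, Gamma 2.7439.
Lower quotas: Alpha 5, Beta 2, Gamma 2 (sum 9, leaving 2 seats).
Remainders in descending order: Alpha 0.8652, Gamma 0.7439, Beta 0.3910.
Largest remainders: Alpha, Gamma receive the extra seats.

Alpha 6, Beta 2, Gamma 3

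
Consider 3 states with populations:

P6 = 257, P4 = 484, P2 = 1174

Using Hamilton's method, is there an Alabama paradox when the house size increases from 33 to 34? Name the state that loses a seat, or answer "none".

At 33 seats: P6 5, P4 8, P2 20.
At 34 seats: P6 4, P4 9, P2 21.
P6 drops from 5 to 4.

P6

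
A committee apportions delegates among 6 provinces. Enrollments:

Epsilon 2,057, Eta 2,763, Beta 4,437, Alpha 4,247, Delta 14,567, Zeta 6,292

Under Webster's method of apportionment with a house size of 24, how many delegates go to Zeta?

5

Standard divisor 34363/24 ≈ 1431.792; standard quotas: Epsilon 1.437, Eta 1.930, Beta 3.099, Alpha 2.966, Delta 10.174, Zeta 4.394.
Rounding to the nearest integer gives 1, 2, 3, 3, 10, 4 = 23 seats, so the divisor must be adjusted.
With modified divisor 1390: modified quotas Epsilon 1.480, Eta 1.988, Beta 3.192, Alpha 3.055, Delta 10.480, Zeta 4.527.
Rounding to the nearest integer: Epsilon 1, Eta 2, Beta 3, Alpha 3, Delta 10, Zeta 5 (total 24).
Zeta receives 5.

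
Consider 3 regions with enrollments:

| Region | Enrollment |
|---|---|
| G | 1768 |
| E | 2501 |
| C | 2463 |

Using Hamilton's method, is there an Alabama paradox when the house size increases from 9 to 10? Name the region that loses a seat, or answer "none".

G

At 9 seats: G 3, E 3, C 3.
At 10 seats: G 2, E 4, C 4.
G drops from 3 to 2.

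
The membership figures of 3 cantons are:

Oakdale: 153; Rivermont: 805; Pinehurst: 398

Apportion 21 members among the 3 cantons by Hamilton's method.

Oakdale 2; Rivermont 13; Pinehurst 6

Total 1356; standard divisor 1356/21 ≈ 64.571.
Standard quotas: Oakdale 2.369, Rivermont 12.467, Pinehurst 6.164.
Lower quotas: Oakdale 2, Rivermont 12, Pinehurst 6 (sum 20, leaving 1 seat).
Remainders in descending order: Rivermont 0.467, Oakdale 0.369, Pinehurst 0.164.
The surplus seat goes to Rivermont.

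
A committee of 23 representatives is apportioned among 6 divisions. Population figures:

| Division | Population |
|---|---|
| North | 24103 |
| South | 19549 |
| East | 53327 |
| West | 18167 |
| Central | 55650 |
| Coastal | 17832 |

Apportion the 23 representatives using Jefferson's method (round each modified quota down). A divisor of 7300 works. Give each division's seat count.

North=3, South=2, East=7, West=2, Central=7, Coastal=2

With modified divisor 7300: modified quotas North 3.302, South 2.678, East 7.305, West 2.489, Central 7.623, Coastal 2.443.
Rounding down: North 3, South 2, East 7, West 2, Central 7, Coastal 2 (total 23).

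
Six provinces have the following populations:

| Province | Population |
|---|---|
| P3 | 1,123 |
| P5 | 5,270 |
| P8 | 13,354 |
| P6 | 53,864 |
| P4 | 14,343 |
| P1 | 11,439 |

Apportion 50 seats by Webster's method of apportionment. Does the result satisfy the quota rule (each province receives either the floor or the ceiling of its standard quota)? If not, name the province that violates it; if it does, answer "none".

Standard quotas: P3 0.565, P5 2.651, P8 6.718, P6 27.096, P4 7.215, P1 5.754.
Webster allocation: P3 1, P5 3, P8 7, P6 26, P4 7, P1 6.
P6 has quota 27.096 (lower 27, upper 28) but receives 26 — outside the quota interval.

P6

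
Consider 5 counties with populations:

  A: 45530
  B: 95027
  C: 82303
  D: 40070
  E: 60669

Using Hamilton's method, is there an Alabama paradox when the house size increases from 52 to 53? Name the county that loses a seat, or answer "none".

none

At 52 seats: A 7, B 15, C 13, D 7, E 10.
At 53 seats: A 7, B 16, C 13, D 7, E 10.
No county's allocation decreased.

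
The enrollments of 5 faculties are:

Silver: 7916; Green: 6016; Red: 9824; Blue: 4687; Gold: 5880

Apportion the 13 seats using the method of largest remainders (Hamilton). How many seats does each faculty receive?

Total 34323; standard divisor 34323/13 ≈ 2640.231.
Standard quotas: Silver 2.9982, Green 2.2786, Red 3.7209, Blue 1.7752, Gold 2.2271.
Lower quotas: Silver 2, Green 2, Red 3, Blue 1, Gold 2 (sum 10, leaving 3 seats).
Remainders in descending order: Silver 0.9982, Blue 0.7752, Red 0.7209, Green 0.2786, Gold 0.2271.
The surplus seats go to Silver, Blue, Red.

Silver=3, Green=2, Red=4, Blue=2, Gold=2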